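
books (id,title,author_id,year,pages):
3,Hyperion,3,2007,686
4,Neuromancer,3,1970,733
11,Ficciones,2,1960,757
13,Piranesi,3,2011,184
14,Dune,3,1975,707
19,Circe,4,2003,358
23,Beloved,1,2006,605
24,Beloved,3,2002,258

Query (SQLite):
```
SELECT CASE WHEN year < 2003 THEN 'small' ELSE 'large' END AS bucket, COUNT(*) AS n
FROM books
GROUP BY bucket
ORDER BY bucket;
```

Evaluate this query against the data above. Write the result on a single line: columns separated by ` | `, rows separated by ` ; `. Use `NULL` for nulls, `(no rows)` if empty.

large | 4 ; small | 4

Bucket rows by year < 2003 → 'small' else 'large'; count each bucket.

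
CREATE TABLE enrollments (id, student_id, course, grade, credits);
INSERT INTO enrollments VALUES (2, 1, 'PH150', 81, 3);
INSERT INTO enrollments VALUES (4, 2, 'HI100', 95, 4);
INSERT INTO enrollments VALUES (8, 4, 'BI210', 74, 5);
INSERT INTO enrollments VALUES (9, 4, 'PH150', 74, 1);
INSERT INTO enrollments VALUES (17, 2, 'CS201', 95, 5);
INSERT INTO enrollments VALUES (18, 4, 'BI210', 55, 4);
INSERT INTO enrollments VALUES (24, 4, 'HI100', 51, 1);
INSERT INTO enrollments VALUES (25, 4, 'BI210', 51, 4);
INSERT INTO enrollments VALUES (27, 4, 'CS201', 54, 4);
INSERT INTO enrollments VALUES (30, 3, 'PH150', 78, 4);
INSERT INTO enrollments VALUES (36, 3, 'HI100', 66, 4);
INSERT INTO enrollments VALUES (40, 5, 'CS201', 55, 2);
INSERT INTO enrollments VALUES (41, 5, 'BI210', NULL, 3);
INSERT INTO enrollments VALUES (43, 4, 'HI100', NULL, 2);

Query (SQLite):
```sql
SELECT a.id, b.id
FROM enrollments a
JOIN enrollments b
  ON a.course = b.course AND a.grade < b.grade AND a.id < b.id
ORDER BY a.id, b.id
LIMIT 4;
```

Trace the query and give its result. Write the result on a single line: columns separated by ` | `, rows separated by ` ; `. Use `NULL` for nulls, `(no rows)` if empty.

9 | 30 ; 24 | 36 ; 27 | 40

Pairs (a,b) with same course, a.grade < b.grade, a.id < b.id.
course groups: BI210:{8,18,25,41} CS201:{17,27,40} HI100:{4,24,36,43} PH150:{2,9,30}
Ordered by (a.id, b.id); first 4.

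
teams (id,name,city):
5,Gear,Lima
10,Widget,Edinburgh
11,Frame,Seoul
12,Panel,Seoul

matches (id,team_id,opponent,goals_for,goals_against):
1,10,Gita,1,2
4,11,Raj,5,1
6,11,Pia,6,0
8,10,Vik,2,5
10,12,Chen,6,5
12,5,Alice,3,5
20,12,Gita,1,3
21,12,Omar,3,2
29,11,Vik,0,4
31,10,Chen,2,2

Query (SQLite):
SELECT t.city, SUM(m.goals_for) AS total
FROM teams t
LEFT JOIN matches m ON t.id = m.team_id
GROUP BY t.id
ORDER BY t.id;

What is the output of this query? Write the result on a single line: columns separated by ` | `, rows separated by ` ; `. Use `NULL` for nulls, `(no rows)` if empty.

LEFT JOIN keeps every teams row; unmatched ones get NULL for matches columns.
Group by teams.id and compute SUM(m.goals_for). SUM over an all-NULL group is NULL.
  5: ids {12} → SUM(m.goals_for)=3
  10: ids {1, 8, 31} → SUM(m.goals_for)=5
  11: ids {4, 6, 29} → SUM(m.goals_for)=11
  12: ids {10, 20, 21} → SUM(m.goals_for)=10

Lima | 3 ; Edinburgh | 5 ; Seoul | 11 ; Seoul | 10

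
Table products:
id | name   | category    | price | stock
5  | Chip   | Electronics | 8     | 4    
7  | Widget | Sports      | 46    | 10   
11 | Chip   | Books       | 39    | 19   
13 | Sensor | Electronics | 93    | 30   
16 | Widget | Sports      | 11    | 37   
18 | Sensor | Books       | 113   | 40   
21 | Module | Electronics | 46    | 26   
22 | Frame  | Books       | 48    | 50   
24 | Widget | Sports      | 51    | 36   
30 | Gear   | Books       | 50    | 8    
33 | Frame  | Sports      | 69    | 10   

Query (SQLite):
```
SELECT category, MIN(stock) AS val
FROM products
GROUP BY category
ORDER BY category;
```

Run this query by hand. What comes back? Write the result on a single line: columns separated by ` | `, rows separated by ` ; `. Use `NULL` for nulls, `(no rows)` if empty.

Books | 8 ; Electronics | 4 ; Sports | 10

Partition products by category; compute MIN(stock) within each group.
  Books: ids {11, 18, 22, 30} → MIN(stock)=8
  Electronics: ids {5, 13, 21} → MIN(stock)=4
  Sports: ids {7, 16, 24, 33} → MIN(stock)=10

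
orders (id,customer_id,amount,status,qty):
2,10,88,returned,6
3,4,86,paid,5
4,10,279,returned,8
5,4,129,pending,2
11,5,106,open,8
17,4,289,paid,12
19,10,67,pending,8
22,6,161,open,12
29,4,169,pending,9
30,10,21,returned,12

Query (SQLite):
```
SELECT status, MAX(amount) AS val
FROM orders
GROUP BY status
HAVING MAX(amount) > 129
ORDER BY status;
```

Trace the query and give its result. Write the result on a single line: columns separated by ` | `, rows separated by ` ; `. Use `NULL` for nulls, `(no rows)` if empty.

Partition orders by status; compute MAX(amount) within each group.
HAVING: keep groups where MAX(amount) > 129.
  open: ids {11, 22} → MAX(amount)=161
  paid: ids {3, 17} → MAX(amount)=289
  pending: ids {5, 19, 29} → MAX(amount)=169
  returned: ids {2, 4, 30} → MAX(amount)=279

open | 161 ; paid | 289 ; pending | 169 ; returned | 279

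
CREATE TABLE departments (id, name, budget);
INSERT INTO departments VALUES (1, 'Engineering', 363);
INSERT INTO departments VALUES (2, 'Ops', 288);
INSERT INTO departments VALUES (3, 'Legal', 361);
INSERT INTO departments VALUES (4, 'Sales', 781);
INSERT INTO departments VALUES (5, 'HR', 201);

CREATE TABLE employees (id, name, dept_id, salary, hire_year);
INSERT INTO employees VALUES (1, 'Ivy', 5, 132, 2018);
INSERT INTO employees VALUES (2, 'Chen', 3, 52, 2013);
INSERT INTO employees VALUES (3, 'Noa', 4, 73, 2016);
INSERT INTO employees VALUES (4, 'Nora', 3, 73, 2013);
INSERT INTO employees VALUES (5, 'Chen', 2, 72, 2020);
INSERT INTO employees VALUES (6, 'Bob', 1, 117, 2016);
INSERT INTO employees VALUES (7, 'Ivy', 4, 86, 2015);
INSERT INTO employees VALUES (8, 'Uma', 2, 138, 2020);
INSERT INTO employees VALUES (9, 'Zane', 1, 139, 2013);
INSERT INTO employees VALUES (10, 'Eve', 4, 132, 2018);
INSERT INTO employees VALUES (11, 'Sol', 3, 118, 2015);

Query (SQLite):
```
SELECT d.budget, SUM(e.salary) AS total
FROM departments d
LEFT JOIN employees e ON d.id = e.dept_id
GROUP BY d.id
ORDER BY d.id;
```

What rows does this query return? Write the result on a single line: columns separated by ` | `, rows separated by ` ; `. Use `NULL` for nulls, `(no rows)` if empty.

363 | 256 ; 288 | 210 ; 361 | 243 ; 781 | 291 ; 201 | 132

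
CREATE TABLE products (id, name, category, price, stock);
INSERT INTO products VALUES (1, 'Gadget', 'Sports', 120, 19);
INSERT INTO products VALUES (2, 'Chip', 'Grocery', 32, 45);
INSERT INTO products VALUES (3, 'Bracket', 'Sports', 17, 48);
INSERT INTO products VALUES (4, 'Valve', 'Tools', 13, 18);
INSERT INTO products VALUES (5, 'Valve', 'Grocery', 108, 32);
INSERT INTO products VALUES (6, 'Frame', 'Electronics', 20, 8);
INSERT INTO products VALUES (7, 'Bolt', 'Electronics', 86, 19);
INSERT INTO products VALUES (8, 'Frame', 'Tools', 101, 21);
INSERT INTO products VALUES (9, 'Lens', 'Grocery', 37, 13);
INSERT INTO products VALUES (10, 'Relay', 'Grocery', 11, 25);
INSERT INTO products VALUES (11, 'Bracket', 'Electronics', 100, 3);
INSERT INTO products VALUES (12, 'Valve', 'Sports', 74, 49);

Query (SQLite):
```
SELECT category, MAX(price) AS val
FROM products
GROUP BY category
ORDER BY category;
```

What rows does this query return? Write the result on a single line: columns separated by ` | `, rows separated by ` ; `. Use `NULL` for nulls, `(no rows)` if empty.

Partition products by category; compute MAX(price) within each group.
  Electronics: ids {6, 7, 11} → MAX(price)=100
  Grocery: ids {2, 5, 9, 10} → MAX(price)=108
  Sports: ids {1, 3, 12} → MAX(price)=120
  Tools: ids {4, 8} → MAX(price)=101

Electronics | 100 ; Grocery | 108 ; Sports | 120 ; Tools | 101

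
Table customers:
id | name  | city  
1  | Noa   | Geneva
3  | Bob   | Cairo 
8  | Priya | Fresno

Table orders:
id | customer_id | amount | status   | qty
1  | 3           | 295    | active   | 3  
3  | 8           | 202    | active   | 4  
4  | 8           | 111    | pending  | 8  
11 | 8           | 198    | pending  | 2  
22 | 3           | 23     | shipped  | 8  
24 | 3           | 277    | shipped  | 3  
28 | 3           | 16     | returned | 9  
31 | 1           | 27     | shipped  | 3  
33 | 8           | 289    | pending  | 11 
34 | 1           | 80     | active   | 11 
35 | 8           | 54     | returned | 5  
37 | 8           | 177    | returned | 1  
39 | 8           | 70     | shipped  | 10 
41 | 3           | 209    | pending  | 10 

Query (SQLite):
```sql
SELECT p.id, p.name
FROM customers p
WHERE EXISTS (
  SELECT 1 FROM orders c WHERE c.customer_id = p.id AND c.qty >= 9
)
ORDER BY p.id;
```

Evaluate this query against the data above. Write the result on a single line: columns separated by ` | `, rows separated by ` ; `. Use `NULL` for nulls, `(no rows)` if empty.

1 | Noa ; 3 | Bob ; 8 | Priya

For each customers row, check whether any orders with matching customer_id has qty >= 9.
Keep rows where that is true.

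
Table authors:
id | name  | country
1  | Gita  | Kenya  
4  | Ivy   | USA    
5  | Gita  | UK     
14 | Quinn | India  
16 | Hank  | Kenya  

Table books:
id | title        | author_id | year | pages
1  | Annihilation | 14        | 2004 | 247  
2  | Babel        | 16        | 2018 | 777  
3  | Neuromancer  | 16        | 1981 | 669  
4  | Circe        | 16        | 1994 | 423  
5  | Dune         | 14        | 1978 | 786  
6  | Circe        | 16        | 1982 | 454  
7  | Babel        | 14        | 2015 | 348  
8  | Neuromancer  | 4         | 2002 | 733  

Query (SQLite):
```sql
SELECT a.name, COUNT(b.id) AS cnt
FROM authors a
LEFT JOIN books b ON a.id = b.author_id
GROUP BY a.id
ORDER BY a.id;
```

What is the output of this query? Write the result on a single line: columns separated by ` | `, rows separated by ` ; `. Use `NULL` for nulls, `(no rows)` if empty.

LEFT JOIN keeps every authors row; unmatched ones get NULL for books columns.
Group by authors.id and compute COUNT(b.id). COUNT(col) of an all-NULL group is 0.
  1: ids {—} → COUNT(b.id)=0
  4: ids {8} → COUNT(b.id)=1
  5: ids {—} → COUNT(b.id)=0
  14: ids {1, 5, 7} → COUNT(b.id)=3
  16: ids {2, 3, 4, 6} → COUNT(b.id)=4

Gita | 0 ; Ivy | 1 ; Gita | 0 ; Quinn | 3 ; Hank | 4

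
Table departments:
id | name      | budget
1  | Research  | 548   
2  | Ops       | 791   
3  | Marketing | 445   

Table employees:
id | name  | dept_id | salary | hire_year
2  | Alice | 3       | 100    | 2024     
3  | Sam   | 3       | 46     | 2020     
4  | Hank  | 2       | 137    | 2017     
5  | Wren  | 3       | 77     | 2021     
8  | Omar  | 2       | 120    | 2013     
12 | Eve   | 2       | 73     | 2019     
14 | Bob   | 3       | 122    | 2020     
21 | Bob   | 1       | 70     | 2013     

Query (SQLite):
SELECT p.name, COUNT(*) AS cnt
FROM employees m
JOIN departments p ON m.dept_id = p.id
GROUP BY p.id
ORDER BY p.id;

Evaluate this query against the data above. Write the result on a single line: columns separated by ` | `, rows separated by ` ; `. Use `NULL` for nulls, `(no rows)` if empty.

Research | 1 ; Ops | 3 ; Marketing | 4

Join each employees row to its departments via dept_id.
Group joined rows by departments.id; compute COUNT(*) per group.
  1: ids {21} → COUNT(*)=1
  2: ids {4, 8, 12} → COUNT(*)=3
  3: ids {2, 3, 5, 14} → COUNT(*)=4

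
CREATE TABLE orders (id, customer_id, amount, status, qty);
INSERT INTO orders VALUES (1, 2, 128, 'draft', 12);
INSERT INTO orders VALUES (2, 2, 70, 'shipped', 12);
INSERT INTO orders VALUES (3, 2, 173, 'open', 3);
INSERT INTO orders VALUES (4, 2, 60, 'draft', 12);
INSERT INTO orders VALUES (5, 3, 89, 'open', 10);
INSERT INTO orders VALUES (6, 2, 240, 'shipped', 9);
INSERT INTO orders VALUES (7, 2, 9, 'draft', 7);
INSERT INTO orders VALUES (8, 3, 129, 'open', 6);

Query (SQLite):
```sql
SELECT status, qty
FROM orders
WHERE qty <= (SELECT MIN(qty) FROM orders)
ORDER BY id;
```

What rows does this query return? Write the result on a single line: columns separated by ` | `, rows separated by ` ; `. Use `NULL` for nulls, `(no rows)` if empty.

open | 3

Scalar subquery: MIN(qty) over all orders rows = 3.
Keep rows where qty <= that value.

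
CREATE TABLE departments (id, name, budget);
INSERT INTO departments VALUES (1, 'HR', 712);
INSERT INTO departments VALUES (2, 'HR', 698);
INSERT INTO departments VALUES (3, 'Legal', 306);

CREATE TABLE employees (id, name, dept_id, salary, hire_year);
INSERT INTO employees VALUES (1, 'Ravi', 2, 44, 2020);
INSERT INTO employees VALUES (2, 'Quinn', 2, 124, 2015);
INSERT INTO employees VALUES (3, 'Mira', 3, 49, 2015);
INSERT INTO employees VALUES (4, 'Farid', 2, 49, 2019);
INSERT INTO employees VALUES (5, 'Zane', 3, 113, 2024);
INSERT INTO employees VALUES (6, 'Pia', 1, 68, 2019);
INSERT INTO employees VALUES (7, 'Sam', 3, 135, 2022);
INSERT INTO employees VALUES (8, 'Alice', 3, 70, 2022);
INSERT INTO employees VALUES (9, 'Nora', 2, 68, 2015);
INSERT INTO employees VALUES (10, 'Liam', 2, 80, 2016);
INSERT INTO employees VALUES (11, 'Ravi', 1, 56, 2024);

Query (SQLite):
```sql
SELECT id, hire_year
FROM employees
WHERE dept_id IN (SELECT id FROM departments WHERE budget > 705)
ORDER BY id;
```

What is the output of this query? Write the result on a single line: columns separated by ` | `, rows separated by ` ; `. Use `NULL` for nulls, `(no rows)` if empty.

6 | 2019 ; 11 | 2024

Inner query: departments.id where budget > 705.
Outer: keep employees rows whose dept_id is in that set.
Inner query → {1}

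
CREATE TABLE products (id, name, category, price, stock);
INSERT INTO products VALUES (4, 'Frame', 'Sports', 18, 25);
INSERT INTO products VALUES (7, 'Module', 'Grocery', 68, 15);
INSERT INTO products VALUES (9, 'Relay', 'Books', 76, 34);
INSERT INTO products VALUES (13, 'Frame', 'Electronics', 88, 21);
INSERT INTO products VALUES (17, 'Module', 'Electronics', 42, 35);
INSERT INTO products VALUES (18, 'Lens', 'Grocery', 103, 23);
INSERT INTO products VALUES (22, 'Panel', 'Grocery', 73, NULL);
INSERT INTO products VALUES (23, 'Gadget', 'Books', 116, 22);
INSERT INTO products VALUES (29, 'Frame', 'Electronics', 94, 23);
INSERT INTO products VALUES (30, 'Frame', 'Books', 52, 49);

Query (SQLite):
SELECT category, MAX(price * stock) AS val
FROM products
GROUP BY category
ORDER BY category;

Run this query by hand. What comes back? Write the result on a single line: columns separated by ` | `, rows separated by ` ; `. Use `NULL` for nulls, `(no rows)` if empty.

Books | 2584 ; Electronics | 2162 ; Grocery | 2369 ; Sports | 450

For each row compute price * stock.
Group by category; take MAX of the expression per group.
  Books: ids {9, 23, 30} → MAX(price * stock)=2584
  Electronics: ids {13, 17, 29} → MAX(price * stock)=2162
  Grocery: ids {7, 18, 22} → MAX(price * stock)=2369
  Sports: ids {4} → MAX(price * stock)=450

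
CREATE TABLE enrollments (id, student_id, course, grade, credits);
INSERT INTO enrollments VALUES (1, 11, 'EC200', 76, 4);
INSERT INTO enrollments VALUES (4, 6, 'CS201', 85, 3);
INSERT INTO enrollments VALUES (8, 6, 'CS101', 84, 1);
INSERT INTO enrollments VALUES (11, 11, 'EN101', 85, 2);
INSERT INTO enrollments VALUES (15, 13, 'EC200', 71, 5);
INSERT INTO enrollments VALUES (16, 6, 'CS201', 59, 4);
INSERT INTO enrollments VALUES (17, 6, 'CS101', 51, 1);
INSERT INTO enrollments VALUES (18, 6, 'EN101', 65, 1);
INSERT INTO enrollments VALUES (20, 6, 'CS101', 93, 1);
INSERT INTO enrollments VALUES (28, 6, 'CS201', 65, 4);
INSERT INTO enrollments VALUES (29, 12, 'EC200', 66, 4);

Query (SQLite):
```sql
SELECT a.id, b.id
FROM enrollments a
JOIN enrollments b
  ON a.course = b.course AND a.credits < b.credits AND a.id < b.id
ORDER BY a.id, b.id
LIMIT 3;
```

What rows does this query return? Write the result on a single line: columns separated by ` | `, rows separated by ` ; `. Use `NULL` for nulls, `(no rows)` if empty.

Pairs (a,b) with same course, a.credits < b.credits, a.id < b.id.
course groups: CS101:{8,17,20} CS201:{4,16,28} EC200:{1,15,29} EN101:{11,18}
Ordered by (a.id, b.id); first 3.

1 | 15 ; 4 | 16 ; 4 | 28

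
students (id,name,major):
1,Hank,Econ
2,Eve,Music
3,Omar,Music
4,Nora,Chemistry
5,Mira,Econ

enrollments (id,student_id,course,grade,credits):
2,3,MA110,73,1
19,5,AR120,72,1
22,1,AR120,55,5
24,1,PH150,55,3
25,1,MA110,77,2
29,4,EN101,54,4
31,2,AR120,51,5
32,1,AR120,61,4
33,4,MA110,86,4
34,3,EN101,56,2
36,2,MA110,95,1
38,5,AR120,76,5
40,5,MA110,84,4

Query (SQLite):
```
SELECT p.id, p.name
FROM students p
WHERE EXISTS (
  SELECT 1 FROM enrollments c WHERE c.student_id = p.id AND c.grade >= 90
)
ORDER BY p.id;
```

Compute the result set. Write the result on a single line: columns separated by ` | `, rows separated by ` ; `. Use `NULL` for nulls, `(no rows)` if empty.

2 | Eve

For each students row, check whether any enrollments with matching student_id has grade >= 90.
Keep rows where that is true.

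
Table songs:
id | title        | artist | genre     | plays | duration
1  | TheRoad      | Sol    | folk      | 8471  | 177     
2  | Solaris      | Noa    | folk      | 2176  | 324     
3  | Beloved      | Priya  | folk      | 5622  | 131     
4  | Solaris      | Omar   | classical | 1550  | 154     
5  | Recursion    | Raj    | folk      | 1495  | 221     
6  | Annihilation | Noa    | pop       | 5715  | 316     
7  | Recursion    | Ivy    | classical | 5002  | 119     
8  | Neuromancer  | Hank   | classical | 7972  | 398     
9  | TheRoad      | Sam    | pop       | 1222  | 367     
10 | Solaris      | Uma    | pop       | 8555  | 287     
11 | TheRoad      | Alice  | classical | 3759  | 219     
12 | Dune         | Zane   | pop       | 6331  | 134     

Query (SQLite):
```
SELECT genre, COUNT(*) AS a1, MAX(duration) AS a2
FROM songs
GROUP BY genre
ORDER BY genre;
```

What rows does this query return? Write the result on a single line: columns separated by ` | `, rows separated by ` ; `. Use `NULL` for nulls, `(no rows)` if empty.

classical | 4 | 398 ; folk | 4 | 324 ; pop | 4 | 367

Group songs by genre.
Per group compute: COUNT(*), MAX(duration).
  classical: ids {4, 7, 8, 11} → COUNT(*)=4, MAX(duration)=398
  folk: ids {1, 2, 3, 5} → COUNT(*)=4, MAX(duration)=324
  pop: ids {6, 9, 10, 12} → COUNT(*)=4, MAX(duration)=367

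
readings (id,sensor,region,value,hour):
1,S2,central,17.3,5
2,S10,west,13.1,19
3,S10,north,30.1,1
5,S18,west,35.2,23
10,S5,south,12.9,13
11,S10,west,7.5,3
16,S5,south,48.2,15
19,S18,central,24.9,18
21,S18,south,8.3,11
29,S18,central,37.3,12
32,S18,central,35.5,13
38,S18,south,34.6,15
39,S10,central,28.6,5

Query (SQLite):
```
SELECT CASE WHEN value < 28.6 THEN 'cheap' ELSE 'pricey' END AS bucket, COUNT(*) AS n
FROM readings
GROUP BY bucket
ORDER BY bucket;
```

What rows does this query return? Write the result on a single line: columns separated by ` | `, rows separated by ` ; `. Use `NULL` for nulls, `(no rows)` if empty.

Bucket rows by value < 28.6 → 'cheap' else 'pricey'; count each bucket.

cheap | 6 ; pricey | 7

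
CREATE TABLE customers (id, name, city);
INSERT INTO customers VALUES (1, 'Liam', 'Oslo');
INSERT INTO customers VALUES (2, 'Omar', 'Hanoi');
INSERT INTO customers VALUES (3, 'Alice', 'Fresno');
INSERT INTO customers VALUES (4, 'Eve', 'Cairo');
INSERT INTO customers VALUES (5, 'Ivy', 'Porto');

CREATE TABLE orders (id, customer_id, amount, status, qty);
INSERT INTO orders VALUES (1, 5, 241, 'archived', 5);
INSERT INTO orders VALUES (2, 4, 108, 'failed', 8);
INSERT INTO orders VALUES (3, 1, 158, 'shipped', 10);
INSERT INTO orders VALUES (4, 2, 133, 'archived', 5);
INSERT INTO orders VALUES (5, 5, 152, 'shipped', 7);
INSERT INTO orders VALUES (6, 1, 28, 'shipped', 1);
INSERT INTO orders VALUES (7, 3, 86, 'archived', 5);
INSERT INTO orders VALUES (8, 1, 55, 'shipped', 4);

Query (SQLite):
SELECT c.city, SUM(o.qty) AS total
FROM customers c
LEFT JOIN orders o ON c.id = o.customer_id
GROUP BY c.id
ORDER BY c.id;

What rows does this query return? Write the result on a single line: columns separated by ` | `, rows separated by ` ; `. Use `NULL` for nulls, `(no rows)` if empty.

LEFT JOIN keeps every customers row; unmatched ones get NULL for orders columns.
Group by customers.id and compute SUM(o.qty). SUM over an all-NULL group is NULL.
  1: ids {3, 6, 8} → SUM(o.qty)=15
  2: ids {4} → SUM(o.qty)=5
  3: ids {7} → SUM(o.qty)=5
  4: ids {2} → SUM(o.qty)=8
  5: ids {1, 5} → SUM(o.qty)=12

Oslo | 15 ; Hanoi | 5 ; Fresno | 5 ; Cairo | 8 ; Porto | 12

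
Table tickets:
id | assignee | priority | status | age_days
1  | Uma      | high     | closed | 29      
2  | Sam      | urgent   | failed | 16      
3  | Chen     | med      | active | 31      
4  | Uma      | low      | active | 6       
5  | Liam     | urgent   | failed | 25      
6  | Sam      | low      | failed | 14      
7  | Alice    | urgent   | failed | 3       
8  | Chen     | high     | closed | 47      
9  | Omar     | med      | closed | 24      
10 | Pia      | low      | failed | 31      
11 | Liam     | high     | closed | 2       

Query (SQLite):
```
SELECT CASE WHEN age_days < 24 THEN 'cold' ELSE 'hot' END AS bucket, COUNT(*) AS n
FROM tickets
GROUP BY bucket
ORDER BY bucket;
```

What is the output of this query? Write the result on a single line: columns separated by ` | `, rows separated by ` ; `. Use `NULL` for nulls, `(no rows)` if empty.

Bucket rows by age_days < 24 → 'cold' else 'hot'; count each bucket.

cold | 5 ; hot | 6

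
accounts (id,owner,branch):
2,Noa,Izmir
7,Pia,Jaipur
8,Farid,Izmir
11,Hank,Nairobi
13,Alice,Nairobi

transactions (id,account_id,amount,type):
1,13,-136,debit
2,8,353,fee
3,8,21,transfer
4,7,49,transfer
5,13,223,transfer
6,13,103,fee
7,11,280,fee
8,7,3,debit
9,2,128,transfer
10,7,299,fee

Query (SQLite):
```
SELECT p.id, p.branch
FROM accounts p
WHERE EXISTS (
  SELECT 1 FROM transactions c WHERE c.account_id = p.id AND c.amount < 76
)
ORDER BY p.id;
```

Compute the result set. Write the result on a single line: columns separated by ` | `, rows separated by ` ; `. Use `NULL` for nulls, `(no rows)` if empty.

7 | Jaipur ; 8 | Izmir ; 13 | Nairobi

For each accounts row, check whether any transactions with matching account_id has amount < 76.
Keep rows where that is true.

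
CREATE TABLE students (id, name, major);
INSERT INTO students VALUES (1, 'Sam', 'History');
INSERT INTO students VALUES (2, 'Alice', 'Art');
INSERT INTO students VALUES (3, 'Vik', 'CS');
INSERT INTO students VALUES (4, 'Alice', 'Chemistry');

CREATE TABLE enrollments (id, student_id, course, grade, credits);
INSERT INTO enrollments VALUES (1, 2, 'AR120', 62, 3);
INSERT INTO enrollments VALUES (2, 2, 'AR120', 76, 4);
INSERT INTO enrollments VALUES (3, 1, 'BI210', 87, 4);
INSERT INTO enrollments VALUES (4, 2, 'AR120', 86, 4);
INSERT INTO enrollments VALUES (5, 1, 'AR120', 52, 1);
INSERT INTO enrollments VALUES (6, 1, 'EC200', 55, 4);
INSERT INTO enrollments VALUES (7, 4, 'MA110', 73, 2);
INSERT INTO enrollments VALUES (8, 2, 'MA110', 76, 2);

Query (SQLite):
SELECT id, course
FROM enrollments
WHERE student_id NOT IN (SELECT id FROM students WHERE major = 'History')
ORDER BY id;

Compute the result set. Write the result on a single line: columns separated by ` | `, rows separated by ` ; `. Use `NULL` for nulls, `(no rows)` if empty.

1 | AR120 ; 2 | AR120 ; 4 | AR120 ; 7 | MA110 ; 8 | MA110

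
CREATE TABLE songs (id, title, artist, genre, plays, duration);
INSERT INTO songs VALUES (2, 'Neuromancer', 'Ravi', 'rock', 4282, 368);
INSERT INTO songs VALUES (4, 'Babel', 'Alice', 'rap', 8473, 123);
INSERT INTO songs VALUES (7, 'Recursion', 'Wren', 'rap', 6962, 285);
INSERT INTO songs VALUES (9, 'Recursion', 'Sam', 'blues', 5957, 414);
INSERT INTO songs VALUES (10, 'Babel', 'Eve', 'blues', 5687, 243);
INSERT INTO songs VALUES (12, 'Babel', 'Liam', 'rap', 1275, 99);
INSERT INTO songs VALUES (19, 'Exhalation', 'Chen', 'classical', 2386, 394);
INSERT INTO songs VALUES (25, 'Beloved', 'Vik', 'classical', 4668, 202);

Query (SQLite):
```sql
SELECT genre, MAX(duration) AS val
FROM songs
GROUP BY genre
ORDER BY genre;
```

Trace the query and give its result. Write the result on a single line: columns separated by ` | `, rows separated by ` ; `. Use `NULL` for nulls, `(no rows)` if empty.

Partition songs by genre; compute MAX(duration) within each group.
  blues: ids {9, 10} → MAX(duration)=414
  classical: ids {19, 25} → MAX(duration)=394
  rap: ids {4, 7, 12} → MAX(duration)=285
  rock: ids {2} → MAX(duration)=368

blues | 414 ; classical | 394 ; rap | 285 ; rock | 368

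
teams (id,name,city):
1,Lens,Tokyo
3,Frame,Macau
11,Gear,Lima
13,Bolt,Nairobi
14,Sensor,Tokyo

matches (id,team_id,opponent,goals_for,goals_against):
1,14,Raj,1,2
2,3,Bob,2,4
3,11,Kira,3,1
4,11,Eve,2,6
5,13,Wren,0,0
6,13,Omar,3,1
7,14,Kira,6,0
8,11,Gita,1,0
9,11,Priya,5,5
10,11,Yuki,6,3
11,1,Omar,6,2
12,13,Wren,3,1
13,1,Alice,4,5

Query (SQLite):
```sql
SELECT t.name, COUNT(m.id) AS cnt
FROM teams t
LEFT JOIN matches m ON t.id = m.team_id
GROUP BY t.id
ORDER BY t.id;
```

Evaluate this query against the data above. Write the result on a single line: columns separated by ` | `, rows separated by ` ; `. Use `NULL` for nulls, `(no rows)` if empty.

LEFT JOIN keeps every teams row; unmatched ones get NULL for matches columns.
Group by teams.id and compute COUNT(m.id). COUNT(col) of an all-NULL group is 0.
  1: ids {11, 13} → COUNT(m.id)=2
  3: ids {2} → COUNT(m.id)=1
  11: ids {3, 4, 8, 9, 10} → COUNT(m.id)=5
  13: ids {5, 6, 12} → COUNT(m.id)=3
  14: ids {1, 7} → COUNT(m.id)=2

Lens | 2 ; Frame | 1 ; Gear | 5 ; Bolt | 3 ; Sensor | 2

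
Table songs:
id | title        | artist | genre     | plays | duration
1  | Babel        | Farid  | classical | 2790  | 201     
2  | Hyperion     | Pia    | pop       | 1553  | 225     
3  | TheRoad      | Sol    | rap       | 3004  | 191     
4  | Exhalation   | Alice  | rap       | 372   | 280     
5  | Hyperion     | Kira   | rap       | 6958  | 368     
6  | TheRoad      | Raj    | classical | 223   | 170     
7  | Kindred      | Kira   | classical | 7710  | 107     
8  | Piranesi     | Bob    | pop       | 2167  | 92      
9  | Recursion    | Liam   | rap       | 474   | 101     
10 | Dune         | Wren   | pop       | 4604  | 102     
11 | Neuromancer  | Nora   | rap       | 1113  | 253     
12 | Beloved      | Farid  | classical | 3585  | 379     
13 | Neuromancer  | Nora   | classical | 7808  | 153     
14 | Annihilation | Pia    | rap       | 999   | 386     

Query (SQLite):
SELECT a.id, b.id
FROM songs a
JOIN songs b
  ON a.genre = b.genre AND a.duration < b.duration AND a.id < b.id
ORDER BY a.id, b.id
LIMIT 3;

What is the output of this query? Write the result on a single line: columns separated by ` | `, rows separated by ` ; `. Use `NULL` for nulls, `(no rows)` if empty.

1 | 12 ; 3 | 4 ; 3 | 5

Pairs (a,b) with same genre, a.duration < b.duration, a.id < b.id.
genre groups: classical:{1,6,7,12,13} pop:{2,8,10} rap:{3,4,5,9,11,14}
Ordered by (a.id, b.id); first 3.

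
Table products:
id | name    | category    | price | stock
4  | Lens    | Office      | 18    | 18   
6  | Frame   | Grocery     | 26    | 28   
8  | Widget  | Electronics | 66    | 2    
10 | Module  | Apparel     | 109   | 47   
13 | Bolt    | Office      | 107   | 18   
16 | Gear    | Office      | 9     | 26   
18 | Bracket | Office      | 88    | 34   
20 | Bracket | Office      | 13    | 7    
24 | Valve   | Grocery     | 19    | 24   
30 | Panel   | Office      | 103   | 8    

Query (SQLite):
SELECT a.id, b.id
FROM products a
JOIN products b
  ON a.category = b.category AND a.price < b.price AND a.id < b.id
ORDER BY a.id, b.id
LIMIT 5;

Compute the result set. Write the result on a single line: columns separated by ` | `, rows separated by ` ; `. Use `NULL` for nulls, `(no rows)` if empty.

Pairs (a,b) with same category, a.price < b.price, a.id < b.id.
category groups: Apparel:{10} Electronics:{8} Grocery:{6,24} Office:{4,13,16,18,20,30}
Ordered by (a.id, b.id); first 5.

4 | 13 ; 4 | 18 ; 4 | 30 ; 16 | 18 ; 16 | 20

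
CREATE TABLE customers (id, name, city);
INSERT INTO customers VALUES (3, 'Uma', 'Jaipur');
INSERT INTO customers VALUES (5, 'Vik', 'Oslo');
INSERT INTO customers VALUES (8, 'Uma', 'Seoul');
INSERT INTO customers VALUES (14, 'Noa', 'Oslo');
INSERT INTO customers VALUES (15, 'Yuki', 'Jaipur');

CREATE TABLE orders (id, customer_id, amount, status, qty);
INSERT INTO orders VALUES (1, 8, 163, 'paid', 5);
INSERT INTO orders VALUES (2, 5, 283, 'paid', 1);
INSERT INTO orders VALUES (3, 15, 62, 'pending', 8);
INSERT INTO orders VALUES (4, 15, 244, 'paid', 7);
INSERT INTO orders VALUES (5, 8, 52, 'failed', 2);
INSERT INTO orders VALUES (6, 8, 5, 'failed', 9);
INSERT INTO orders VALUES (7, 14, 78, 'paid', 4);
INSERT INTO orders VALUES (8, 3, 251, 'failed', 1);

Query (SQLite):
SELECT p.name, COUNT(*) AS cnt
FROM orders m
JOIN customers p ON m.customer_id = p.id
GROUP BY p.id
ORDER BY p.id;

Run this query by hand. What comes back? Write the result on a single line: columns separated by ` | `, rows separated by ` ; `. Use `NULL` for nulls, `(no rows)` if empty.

Join each orders row to its customers via customer_id.
Group joined rows by customers.id; compute COUNT(*) per group.
  3: ids {8} → COUNT(*)=1
  5: ids {2} → COUNT(*)=1
  8: ids {1, 5, 6} → COUNT(*)=3
  14: ids {7} → COUNT(*)=1
  15: ids {3, 4} → COUNT(*)=2

Uma | 1 ; Vik | 1 ; Uma | 3 ; Noa | 1 ; Yuki | 2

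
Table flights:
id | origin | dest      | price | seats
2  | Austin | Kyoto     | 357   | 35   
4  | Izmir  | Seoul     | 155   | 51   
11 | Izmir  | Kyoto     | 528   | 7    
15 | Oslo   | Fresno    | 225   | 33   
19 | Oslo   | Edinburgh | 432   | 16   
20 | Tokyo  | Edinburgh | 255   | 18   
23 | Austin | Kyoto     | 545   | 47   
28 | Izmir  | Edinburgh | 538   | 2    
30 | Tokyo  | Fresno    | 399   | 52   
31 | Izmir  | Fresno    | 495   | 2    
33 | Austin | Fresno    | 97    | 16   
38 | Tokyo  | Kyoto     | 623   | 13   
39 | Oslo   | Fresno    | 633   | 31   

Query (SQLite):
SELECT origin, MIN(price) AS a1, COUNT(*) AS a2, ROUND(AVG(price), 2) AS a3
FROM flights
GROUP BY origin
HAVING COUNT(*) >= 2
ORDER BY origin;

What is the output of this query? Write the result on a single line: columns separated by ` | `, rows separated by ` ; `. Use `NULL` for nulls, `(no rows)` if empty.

Austin | 97 | 3 | 333 ; Izmir | 155 | 4 | 429 ; Oslo | 225 | 3 | 430 ; Tokyo | 255 | 3 | 425.67

Group flights by origin.
Per group compute: MIN(price), COUNT(*), ROUND(AVG(price), 2).
HAVING: drop groups with fewer than 2 rows.
  Austin: ids {2, 23, 33} → MIN(price)=97, COUNT(*)=3, ROUND(AVG(price), 2)=333
  Izmir: ids {4, 11, 28, 31} → MIN(price)=155, COUNT(*)=4, ROUND(AVG(price), 2)=429
  Oslo: ids {15, 19, 39} → MIN(price)=225, COUNT(*)=3, ROUND(AVG(price), 2)=430
  Tokyo: ids {20, 30, 38} → MIN(price)=255, COUNT(*)=3, ROUND(AVG(price), 2)=425.67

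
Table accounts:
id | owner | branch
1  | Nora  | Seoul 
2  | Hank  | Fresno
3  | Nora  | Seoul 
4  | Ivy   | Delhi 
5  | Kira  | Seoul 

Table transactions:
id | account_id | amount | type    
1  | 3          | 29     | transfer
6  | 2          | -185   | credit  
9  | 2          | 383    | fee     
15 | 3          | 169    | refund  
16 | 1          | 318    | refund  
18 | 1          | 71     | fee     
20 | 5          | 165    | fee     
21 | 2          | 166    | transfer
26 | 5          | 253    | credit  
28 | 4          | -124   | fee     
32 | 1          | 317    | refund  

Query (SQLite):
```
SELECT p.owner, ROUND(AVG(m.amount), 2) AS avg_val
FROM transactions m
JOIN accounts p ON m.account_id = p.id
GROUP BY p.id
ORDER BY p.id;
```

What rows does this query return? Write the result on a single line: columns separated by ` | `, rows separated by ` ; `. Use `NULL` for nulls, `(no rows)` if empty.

Nora | 235.33 ; Hank | 121.33 ; Nora | 99 ; Ivy | -124 ; Kira | 209

Join each transactions row to its accounts via account_id.
Group joined rows by accounts.id; compute ROUND(AVG(m.amount), 2) per group.
  1: ids {16, 18, 32} → ROUND(AVG(m.amount), 2)=235.33
  2: ids {6, 9, 21} → ROUND(AVG(m.amount), 2)=121.33
  3: ids {1, 15} → ROUND(AVG(m.amount), 2)=99
  4: ids {28} → ROUND(AVG(m.amount), 2)=-124
  5: ids {20, 26} → ROUND(AVG(m.amount), 2)=209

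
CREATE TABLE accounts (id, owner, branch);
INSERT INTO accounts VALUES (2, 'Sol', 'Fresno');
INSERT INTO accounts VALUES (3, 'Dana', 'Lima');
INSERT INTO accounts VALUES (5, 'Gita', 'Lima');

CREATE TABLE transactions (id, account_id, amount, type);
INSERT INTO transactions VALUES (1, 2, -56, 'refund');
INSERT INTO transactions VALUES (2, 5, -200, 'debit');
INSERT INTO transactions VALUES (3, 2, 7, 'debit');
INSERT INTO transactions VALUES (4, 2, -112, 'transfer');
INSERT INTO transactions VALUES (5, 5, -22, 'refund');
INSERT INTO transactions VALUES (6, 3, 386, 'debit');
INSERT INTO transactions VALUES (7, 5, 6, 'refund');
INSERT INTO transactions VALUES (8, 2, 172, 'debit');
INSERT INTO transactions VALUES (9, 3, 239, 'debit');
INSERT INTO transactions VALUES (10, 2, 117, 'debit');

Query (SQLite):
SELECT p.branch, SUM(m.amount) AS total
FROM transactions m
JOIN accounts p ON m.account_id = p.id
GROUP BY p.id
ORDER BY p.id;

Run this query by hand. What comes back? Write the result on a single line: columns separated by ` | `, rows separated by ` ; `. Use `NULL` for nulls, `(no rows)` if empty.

Join each transactions row to its accounts via account_id.
Group joined rows by accounts.id; compute SUM(m.amount) per group.
  2: ids {1, 3, 4, 8, 10} → SUM(m.amount)=128
  3: ids {6, 9} → SUM(m.amount)=625
  5: ids {2, 5, 7} → SUM(m.amount)=-216

Fresno | 128 ; Lima | 625 ; Lima | -216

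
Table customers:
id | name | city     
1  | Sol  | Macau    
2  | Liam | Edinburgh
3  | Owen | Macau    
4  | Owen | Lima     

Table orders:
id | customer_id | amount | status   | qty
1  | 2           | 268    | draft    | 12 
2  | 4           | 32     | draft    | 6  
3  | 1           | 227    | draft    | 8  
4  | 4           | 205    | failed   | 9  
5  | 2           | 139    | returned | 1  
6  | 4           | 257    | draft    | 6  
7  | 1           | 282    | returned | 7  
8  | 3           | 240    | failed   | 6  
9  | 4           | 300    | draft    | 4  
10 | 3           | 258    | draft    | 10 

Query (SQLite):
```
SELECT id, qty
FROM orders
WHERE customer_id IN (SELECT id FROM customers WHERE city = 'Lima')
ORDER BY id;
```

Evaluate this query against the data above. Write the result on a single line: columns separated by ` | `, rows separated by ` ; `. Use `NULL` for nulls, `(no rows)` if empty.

2 | 6 ; 4 | 9 ; 6 | 6 ; 9 | 4

Inner query: customers.id where city = 'Lima'.
Outer: keep orders rows whose customer_id is in that set.
Inner query → {4}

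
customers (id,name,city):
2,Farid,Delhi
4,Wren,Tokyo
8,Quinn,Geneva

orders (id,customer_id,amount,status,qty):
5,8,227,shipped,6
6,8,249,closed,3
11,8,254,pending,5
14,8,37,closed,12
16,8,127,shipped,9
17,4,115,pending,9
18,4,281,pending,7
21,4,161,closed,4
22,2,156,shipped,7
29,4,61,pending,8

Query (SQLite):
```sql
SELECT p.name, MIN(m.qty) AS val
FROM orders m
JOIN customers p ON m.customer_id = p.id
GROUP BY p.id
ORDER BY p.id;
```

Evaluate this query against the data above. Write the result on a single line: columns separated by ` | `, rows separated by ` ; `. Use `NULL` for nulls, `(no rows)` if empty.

Farid | 7 ; Wren | 4 ; Quinn | 3

Join each orders row to its customers via customer_id.
Group joined rows by customers.id; compute MIN(m.qty) per group.
  2: ids {22} → MIN(m.qty)=7
  4: ids {17, 18, 21, 29} → MIN(m.qty)=4
  8: ids {5, 6, 11, 14, 16} → MIN(m.qty)=3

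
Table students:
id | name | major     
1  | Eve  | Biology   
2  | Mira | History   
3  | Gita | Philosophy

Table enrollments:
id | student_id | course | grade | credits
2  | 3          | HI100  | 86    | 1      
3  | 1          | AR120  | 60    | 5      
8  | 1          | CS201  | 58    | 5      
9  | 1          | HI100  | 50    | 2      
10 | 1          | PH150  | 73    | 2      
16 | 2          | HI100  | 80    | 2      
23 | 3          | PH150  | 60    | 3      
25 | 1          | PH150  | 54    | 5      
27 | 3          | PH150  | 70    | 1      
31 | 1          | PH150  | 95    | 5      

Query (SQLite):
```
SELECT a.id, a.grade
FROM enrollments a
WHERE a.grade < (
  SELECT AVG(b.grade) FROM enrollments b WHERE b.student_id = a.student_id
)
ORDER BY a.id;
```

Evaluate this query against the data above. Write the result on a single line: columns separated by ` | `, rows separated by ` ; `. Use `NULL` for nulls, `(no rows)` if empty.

For each enrollments row a, compute AVG(grade) over rows sharing a.student_id.
Keep row a if a.grade < that per-group AVG.
  student_id=1: AVG(grade) = 65.0
  student_id=2: AVG(grade) = 80.0
  student_id=3: AVG(grade) = 72.0

3 | 60 ; 8 | 58 ; 9 | 50 ; 23 | 60 ; 25 | 54 ; 27 | 70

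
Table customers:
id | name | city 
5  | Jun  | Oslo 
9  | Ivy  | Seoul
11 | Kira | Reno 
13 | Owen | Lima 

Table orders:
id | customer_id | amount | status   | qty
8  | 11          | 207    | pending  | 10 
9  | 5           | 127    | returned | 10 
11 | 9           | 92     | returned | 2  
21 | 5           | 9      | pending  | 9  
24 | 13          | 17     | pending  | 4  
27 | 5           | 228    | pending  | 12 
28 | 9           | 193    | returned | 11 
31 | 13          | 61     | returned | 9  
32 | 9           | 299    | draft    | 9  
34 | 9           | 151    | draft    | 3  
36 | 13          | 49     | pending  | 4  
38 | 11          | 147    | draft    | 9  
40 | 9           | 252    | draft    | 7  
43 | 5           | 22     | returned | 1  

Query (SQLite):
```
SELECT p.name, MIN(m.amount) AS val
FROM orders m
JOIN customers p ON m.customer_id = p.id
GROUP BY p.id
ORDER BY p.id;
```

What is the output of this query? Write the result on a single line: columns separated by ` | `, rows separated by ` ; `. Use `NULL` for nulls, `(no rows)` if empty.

Jun | 9 ; Ivy | 92 ; Kira | 147 ; Owen | 17

Join each orders row to its customers via customer_id.
Group joined rows by customers.id; compute MIN(m.amount) per group.
  5: ids {9, 21, 27, 43} → MIN(m.amount)=9
  9: ids {11, 28, 32, 34, 40} → MIN(m.amount)=92
  11: ids {8, 38} → MIN(m.amount)=147
  13: ids {24, 31, 36} → MIN(m.amount)=17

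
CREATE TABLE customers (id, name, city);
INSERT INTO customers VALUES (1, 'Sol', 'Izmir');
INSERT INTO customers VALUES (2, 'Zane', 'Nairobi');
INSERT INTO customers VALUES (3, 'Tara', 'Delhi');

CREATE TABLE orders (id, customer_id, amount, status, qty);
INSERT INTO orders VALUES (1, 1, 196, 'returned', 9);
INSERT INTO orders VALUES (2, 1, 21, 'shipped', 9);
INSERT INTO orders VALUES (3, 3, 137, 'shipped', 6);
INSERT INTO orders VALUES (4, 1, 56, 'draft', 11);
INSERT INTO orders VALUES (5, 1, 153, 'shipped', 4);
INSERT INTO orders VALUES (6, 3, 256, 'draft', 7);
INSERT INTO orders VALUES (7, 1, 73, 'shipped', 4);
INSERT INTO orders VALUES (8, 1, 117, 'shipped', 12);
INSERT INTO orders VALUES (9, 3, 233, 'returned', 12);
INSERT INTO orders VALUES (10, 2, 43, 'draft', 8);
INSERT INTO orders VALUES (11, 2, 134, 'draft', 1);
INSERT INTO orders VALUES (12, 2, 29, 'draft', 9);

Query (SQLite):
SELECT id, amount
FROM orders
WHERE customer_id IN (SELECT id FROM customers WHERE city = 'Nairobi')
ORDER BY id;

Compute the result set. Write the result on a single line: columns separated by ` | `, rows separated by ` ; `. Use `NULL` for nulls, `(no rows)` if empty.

Inner query: customers.id where city = 'Nairobi'.
Outer: keep orders rows whose customer_id is in that set.
Inner query → {2}

10 | 43 ; 11 | 134 ; 12 | 29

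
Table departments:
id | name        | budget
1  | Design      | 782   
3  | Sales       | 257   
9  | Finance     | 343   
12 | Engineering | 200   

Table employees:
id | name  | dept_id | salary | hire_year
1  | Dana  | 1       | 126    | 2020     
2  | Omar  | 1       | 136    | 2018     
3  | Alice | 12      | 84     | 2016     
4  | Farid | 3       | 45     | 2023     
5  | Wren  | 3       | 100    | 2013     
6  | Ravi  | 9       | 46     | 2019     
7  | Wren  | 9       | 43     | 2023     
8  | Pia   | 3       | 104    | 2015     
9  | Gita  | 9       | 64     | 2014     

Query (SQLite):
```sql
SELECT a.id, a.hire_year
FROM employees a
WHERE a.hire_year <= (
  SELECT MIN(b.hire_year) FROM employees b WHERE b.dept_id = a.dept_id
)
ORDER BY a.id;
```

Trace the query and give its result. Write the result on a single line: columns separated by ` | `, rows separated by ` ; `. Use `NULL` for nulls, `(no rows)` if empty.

2 | 2018 ; 3 | 2016 ; 5 | 2013 ; 9 | 2014

For each employees row a, compute MIN(hire_year) over rows sharing a.dept_id.
Keep row a if a.hire_year <= that per-group MIN.
  dept_id=1: MIN(hire_year) = 2018
  dept_id=3: MIN(hire_year) = 2013
  dept_id=9: MIN(hire_year) = 2014
  dept_id=12: MIN(hire_year) = 2016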